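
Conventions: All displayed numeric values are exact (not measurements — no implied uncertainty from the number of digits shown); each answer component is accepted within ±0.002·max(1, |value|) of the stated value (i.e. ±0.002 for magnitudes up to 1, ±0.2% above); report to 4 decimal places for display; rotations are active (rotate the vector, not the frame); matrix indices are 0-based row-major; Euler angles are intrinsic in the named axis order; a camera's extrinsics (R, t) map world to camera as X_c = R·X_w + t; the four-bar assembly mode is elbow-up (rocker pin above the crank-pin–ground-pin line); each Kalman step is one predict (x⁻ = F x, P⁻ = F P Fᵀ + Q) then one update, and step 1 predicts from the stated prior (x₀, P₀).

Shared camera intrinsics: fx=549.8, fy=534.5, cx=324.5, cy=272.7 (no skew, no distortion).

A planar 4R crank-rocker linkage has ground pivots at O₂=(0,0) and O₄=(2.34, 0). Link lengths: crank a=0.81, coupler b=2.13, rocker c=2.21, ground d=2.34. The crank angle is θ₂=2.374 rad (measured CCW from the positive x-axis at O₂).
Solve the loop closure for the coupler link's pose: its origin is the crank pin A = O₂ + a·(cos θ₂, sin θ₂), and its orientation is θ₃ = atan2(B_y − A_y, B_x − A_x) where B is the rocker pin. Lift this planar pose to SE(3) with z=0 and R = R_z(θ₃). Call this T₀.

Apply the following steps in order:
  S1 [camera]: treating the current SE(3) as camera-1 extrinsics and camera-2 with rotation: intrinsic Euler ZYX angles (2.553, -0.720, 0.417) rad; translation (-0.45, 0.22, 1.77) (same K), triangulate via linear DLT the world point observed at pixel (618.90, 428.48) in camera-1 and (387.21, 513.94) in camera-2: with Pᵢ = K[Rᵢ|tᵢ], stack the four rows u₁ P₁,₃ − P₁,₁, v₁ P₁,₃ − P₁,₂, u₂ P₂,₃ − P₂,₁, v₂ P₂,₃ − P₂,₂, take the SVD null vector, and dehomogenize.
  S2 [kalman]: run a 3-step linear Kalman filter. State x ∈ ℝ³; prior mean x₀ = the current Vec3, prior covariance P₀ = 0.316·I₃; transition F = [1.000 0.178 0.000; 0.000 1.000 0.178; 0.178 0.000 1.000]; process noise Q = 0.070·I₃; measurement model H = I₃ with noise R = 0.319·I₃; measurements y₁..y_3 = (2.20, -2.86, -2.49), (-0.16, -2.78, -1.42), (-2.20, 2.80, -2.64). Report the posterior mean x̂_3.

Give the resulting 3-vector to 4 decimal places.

result = (-0.7064, -0.6201, -1.3523)

source (fourbar_fk): coupler pose = R=[0.7993 -0.6009 0.0000; 0.6009 0.7993 0.0000; 0.0000 0.0000 1.0000], t=(-0.5829, 0.5625, 0.0000)
after S1 (triangulate): (1.2810, -0.9697, 1.9119)
after S2 (kf_track): (-0.7064, -0.6201, -1.3523)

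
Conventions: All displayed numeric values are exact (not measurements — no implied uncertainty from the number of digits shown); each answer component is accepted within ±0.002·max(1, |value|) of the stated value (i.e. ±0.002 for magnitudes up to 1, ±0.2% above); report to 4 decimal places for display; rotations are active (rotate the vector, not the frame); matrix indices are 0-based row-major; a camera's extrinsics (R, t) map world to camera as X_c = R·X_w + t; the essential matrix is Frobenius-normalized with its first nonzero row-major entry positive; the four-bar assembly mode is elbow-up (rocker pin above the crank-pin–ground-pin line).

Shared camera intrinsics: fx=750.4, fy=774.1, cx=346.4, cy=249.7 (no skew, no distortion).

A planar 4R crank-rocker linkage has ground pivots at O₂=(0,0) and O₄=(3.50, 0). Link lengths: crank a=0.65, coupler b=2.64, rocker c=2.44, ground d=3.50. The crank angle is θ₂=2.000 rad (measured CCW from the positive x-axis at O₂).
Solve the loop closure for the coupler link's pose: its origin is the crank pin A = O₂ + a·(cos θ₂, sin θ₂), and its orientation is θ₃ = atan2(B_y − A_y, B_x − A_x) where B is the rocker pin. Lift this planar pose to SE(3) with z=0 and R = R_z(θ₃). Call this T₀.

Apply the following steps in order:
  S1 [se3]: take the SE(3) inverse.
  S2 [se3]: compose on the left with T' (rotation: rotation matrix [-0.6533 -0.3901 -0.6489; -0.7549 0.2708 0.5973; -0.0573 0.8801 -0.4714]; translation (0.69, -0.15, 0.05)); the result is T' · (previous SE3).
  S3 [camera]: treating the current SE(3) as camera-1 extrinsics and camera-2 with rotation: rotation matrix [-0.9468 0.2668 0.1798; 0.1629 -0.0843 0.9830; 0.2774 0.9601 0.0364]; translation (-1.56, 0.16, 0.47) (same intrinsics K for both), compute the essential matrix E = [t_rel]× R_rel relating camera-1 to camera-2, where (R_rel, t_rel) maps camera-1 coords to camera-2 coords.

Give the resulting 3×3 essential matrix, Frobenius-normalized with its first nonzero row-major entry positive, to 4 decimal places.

matrix = [0.1647 -0.3276 0.4458; -0.2855 0.2924 0.5298; 0.2501 -0.3786 0.1150]

source (fourbar_fk): coupler pose = R=[0.8621 -0.5067 0.0000; 0.5067 0.8621 0.0000; 0.0000 0.0000 1.0000], t=(-0.2705, 0.5910, 0.0000)
after S1 (invert_se3): R=[0.8621 0.5067 0.0000; -0.5067 0.8621 0.0000; 0.0000 0.0000 1.0000], t=(-0.0663, -0.6466, 0.0000)
after S2 (compose_se3): R=[-0.3656 -0.6673 -0.6489; -0.7880 -0.1491 0.5973; -0.4953 0.7297 -0.4714], t=(0.9855, -0.2751, -0.5153)
after S3 (essential): [0.1647 -0.3276 0.4458; -0.2855 0.2924 0.5298; 0.2501 -0.3786 0.1150]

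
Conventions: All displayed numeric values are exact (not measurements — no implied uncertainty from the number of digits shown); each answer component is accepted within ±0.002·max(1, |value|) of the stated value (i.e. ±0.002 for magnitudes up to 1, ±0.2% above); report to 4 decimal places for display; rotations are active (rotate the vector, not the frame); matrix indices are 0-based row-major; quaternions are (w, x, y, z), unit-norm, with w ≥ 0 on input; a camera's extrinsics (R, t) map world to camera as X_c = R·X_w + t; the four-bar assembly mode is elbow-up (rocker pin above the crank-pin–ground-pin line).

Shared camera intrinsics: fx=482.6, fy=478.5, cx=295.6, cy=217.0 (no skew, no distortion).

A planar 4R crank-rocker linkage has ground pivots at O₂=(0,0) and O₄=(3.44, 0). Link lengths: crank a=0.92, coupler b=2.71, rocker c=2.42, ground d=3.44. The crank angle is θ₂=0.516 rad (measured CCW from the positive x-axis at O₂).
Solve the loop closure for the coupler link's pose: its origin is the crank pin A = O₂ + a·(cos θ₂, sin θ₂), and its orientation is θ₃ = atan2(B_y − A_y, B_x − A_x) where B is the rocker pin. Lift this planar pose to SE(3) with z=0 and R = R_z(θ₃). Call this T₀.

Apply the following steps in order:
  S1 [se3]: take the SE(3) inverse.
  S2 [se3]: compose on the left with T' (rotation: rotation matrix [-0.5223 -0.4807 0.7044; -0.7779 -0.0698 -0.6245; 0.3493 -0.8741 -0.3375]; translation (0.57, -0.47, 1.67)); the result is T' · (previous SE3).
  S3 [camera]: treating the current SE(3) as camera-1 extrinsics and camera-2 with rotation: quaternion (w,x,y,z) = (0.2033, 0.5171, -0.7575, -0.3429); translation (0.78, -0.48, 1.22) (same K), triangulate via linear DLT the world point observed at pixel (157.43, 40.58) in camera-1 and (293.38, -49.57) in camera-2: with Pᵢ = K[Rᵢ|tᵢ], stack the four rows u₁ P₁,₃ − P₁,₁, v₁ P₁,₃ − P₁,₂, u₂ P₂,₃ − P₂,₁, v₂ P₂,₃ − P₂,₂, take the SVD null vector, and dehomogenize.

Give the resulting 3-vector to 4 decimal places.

source (fourbar_fk): coupler pose = R=[0.7240 -0.6898 0.0000; 0.6898 0.7240 0.0000; 0.0000 0.0000 1.0000], t=(0.8002, 0.4539, 0.0000)
after S1 (invert_se3): R=[0.7240 0.6898 0.0000; -0.6898 0.7240 0.0000; 0.0000 0.0000 1.0000], t=(-0.8925, 0.2233, 0.0000)
after S2 (compose_se3): R=[-0.0466 -0.7083 0.7044; -0.5151 -0.5871 -0.6245; 0.8559 -0.3919 -0.3375], t=(0.9288, 0.2087, 1.1630)
after S3 (triangulate): (1.1269, 1.2871, -0.7064)

result = (1.1269, 1.2871, -0.7064)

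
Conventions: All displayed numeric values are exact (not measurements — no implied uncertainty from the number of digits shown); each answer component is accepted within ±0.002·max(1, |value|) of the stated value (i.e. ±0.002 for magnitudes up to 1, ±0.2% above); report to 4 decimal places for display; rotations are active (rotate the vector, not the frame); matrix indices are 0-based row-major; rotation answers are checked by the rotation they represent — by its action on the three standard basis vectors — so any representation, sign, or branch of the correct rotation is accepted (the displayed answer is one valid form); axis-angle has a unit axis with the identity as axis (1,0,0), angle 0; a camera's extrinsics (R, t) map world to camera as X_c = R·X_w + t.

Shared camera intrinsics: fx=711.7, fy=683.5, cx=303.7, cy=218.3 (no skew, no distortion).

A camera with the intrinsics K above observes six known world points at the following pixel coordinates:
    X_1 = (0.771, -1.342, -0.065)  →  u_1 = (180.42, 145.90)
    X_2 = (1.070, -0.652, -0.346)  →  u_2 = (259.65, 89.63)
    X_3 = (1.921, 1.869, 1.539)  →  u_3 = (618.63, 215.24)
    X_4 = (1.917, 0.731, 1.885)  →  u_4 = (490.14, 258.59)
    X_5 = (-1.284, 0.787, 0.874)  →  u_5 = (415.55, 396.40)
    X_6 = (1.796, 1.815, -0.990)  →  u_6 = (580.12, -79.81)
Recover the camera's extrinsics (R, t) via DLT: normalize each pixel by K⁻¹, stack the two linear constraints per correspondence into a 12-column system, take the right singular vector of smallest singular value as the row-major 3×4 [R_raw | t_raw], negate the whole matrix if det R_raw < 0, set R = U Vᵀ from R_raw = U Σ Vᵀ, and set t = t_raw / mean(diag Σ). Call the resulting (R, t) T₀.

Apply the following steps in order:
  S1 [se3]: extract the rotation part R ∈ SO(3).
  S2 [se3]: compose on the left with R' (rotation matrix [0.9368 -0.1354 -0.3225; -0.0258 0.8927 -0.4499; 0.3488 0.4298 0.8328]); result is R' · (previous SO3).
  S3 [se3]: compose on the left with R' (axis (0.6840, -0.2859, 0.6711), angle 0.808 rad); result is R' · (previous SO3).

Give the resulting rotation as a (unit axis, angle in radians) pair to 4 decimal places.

source (pnp_recover): camera pose = R=[0.3054 0.9166 0.2580; -0.4512 -0.0993 0.8869; 0.8385 -0.3873 0.3833], t=(0.0099, -0.3401, 4.6392)
after S1 (rot_of_se3): [0.3054 0.9166 0.2580; -0.4512 -0.0993 0.8869; 0.8385 -0.3873 0.3833]
after S2 (compose_so3): [0.0768 0.9970 -0.0020; -0.7879 0.0619 0.6126; 0.6109 -0.0455 0.7904]
after S3 (compose_so3): [0.4545 0.8022 -0.3872; -0.8700 0.4930 0.0002; 0.1911 0.3367 0.9220]

rotation (axis_angle) = ((0.1868, -0.3210, -0.9285), 1.1211)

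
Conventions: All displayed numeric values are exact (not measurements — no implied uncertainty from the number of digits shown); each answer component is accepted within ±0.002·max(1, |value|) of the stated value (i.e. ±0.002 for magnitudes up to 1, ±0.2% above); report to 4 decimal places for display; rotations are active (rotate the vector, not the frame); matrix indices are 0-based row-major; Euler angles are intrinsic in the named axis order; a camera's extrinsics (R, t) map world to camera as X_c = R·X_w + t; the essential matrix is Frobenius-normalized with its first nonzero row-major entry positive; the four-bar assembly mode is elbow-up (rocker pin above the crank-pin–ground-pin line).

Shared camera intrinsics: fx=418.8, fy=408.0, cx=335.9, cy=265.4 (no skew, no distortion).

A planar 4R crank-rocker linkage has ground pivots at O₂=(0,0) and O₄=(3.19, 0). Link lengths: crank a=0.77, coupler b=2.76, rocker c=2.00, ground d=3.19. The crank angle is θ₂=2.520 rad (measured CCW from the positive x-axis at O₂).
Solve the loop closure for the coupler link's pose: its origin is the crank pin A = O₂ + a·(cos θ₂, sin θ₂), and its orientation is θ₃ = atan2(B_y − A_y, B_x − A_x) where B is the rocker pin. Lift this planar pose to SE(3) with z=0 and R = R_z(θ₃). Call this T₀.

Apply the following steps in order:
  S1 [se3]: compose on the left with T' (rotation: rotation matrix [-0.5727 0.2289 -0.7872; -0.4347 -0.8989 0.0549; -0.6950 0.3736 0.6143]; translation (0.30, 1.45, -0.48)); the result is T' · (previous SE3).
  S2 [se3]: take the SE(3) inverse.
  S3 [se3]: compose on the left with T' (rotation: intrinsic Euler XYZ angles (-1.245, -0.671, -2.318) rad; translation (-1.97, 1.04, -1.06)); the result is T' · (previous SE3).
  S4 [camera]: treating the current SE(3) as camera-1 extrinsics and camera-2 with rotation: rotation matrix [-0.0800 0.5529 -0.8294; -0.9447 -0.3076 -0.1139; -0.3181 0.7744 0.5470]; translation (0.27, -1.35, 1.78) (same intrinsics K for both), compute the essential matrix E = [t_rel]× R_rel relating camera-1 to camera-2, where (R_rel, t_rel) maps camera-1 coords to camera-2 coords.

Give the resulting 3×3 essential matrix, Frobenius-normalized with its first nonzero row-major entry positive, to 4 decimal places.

source (fourbar_fk): coupler pose = R=[0.9189 -0.3944 0.0000; 0.3944 0.9189 0.0000; 0.0000 0.0000 1.0000], t=(-0.6260, 0.4484, 0.0000)
after S1 (compose_se3): R=[-0.4360 0.4362 -0.7872; -0.7540 -0.6546 0.0549; -0.4913 0.6175 0.6143], t=(0.7611, 1.3191, 0.1226)
after S2 (invert_se3): R=[-0.4360 -0.7540 -0.4913; 0.4362 -0.6546 0.6175; -0.7872 0.0549 0.6143], t=(1.3866, 0.4557, 0.4514)
after S3 (compose_se3): R=[0.9721 -0.0089 0.2343; -0.2135 0.3791 0.9004; -0.0968 -0.9253 0.3667], t=(-2.7269, 0.5921, 0.1893)
after S4 (essential): [0.2699 -0.5878 0.2858; -0.0420 -0.0736 -0.1221; -0.1875 -0.3594 -0.5600]

matrix = [0.2699 -0.5878 0.2858; -0.0420 -0.0736 -0.1221; -0.1875 -0.3594 -0.5600]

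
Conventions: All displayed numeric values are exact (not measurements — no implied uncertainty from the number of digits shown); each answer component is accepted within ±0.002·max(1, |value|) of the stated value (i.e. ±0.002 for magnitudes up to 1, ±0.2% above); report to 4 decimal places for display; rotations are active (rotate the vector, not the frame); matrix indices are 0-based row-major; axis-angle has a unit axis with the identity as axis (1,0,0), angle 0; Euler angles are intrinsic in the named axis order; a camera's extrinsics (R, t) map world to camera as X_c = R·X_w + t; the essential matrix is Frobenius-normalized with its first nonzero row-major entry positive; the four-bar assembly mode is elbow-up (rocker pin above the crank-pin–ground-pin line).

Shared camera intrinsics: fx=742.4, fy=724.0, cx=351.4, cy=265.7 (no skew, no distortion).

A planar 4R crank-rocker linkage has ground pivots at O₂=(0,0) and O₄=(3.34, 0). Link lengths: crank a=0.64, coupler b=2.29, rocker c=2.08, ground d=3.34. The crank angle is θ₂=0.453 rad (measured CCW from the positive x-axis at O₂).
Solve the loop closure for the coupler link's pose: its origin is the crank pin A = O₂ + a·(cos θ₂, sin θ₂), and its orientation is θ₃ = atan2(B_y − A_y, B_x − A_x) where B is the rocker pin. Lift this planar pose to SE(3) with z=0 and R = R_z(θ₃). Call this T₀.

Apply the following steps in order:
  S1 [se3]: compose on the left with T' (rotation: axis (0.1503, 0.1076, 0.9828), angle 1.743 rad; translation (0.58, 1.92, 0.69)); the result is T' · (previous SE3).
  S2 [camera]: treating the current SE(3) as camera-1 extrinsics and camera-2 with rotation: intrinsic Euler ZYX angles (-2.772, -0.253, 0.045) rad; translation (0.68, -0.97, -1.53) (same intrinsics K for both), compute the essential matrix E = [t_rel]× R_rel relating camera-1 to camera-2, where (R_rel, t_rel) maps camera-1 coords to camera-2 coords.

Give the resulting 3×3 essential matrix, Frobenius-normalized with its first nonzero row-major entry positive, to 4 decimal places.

matrix = [0.3433 0.1690 -0.4124; -0.2349 0.3214 -0.4505; 0.5559 -0.1119 -0.0213]

source (fourbar_fk): coupler pose = R=[0.7494 -0.6621 0.0000; 0.6621 0.7494 0.0000; 0.0000 0.0000 1.0000], t=(0.5754, 0.2801, 0.0000)
after S1 (compose_se3): R=[-0.7372 -0.6154 0.2790; 0.6352 -0.7719 -0.0242; 0.2303 0.1594 0.9600], t=(0.2307, 2.4438, 0.8047)
after S2 (essential): [0.3433 0.1690 -0.4124; -0.2349 0.3214 -0.4505; 0.5559 -0.1119 -0.0213]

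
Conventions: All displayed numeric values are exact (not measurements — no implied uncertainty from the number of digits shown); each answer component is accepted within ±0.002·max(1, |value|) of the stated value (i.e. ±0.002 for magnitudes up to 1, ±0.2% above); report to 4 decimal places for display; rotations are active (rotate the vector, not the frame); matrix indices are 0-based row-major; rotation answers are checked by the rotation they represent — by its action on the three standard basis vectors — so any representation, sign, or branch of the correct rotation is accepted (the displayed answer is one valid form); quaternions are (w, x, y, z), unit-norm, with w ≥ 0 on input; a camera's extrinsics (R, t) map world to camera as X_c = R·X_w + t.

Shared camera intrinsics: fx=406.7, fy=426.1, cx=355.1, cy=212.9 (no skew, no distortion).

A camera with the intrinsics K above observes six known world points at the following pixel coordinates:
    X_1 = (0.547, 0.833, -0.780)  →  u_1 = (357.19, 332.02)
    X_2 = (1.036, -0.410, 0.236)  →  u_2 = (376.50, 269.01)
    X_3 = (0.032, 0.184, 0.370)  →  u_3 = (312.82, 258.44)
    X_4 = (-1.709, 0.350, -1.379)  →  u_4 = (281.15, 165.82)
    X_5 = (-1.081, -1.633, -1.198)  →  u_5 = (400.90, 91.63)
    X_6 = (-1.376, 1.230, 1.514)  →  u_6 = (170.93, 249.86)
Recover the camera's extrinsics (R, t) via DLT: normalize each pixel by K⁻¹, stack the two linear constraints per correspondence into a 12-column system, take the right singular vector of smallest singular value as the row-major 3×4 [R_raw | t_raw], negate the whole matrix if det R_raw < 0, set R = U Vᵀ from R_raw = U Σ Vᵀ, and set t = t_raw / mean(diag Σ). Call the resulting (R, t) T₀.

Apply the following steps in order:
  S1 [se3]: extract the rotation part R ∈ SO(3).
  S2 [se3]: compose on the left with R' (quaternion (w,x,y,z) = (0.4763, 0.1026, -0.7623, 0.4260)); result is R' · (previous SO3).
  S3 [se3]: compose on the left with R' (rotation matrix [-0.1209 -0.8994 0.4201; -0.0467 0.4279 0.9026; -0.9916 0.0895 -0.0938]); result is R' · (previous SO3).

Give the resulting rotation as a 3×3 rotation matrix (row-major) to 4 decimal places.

source (pnp_recover): camera pose = R=[0.6019 -0.5214 -0.6049; 0.6706 0.7413 0.0283; 0.4336 -0.4227 0.7958], t=(-0.3400, 0.4901, 5.9304)
after S1 (rot_of_se3): [0.6019 -0.5214 -0.6049; 0.6706 0.7413 0.0283; 0.4336 -0.4227 0.7958]
after S2 (compose_so3): [-0.9701 0.1270 -0.2066; 0.2392 0.6424 -0.7281; 0.0402 -0.7557 -0.6536]
after S3 (compose_so3): [-0.0809 -0.9106 0.4052; 0.1840 -0.4132 -0.8919; 0.9796 0.0024 0.2010]

rotation (matrix) = ((-0.0809, -0.9106, 0.4052), (0.1840, -0.4132, -0.8919), (0.9796, 0.0024, 0.2010))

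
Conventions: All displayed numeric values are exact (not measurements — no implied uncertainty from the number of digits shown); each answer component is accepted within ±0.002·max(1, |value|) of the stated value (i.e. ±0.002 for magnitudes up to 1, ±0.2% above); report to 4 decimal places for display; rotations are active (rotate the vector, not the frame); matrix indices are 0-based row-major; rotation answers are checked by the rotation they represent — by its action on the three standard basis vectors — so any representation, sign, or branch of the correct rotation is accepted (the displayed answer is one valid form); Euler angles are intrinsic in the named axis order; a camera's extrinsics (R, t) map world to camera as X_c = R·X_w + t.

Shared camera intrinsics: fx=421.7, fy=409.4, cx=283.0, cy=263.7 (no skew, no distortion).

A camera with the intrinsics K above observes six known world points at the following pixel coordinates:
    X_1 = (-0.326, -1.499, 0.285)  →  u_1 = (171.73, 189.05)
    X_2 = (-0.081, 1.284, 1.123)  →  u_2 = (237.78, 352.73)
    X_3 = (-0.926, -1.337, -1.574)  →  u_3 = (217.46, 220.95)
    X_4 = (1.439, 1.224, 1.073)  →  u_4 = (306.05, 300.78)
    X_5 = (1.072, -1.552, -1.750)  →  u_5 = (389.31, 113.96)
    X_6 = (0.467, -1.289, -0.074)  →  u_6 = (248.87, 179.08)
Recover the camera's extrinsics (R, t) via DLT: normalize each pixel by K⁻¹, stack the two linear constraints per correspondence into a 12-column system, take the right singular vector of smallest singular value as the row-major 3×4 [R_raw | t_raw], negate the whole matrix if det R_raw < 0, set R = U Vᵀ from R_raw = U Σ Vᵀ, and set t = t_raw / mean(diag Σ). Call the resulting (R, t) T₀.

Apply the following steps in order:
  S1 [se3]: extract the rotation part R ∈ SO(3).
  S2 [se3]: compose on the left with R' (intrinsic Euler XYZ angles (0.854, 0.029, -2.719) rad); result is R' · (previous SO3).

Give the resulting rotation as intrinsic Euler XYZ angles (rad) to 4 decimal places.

rotation (euler_xyz) = (0.4591, 0.5965, -3.0526)

source (pnp_recover): camera pose = R=[0.7111 0.3269 -0.6225; -0.4659 0.8821 -0.0690; 0.5266 0.3391 0.7796], t=(-0.3600, 0.3200, 5.2307)
after S1 (rot_of_se3): [0.7111 0.3269 -0.6225; -0.4659 0.8821 -0.0690; 0.5266 0.3391 0.7796]
after S2 (compose_so3): [-0.8240 0.0735 0.5618; -0.3276 -0.8708 -0.3666; 0.4622 -0.4862 0.7416]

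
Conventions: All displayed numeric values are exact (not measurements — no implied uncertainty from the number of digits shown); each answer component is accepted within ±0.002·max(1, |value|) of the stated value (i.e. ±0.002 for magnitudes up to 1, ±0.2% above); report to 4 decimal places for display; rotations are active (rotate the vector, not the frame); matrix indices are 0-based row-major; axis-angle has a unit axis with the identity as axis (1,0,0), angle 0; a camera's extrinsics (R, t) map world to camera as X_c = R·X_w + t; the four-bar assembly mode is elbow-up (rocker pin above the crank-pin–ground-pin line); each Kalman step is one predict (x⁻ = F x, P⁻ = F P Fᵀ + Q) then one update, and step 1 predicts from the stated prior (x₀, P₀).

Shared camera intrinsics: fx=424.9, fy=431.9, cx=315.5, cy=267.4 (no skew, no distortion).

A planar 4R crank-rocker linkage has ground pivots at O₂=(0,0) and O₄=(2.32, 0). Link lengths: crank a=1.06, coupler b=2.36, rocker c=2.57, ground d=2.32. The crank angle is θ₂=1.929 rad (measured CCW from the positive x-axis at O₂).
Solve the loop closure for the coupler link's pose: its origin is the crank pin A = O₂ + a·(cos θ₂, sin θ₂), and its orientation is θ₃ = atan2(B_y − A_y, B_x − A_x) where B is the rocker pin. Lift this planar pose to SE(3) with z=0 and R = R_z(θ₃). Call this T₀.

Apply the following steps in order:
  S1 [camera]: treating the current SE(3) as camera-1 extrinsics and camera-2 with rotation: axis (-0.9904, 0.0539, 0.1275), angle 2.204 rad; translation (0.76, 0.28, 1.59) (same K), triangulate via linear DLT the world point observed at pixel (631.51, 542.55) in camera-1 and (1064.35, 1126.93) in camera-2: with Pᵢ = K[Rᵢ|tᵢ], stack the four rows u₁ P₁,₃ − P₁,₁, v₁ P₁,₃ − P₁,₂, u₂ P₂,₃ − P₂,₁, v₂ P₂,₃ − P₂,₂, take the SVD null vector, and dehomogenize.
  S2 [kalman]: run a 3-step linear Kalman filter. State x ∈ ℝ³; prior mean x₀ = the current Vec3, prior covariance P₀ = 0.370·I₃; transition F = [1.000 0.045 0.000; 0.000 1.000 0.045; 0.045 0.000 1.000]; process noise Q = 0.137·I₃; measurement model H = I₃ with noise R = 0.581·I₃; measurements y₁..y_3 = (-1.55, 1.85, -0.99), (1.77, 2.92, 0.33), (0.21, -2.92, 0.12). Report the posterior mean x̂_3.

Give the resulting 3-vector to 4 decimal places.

source (fourbar_fk): coupler pose = R=[0.7917 -0.6110 0.0000; 0.6110 0.7917 0.0000; 0.0000 0.0000 1.0000], t=(-0.3716, 0.9927, 0.0000)
after S1 (triangulate): (1.2802, -0.9316, 1.6283)
after S2 (kf_track): (0.5141, -0.2711, 0.2790)

result = (0.5141, -0.2711, 0.2790)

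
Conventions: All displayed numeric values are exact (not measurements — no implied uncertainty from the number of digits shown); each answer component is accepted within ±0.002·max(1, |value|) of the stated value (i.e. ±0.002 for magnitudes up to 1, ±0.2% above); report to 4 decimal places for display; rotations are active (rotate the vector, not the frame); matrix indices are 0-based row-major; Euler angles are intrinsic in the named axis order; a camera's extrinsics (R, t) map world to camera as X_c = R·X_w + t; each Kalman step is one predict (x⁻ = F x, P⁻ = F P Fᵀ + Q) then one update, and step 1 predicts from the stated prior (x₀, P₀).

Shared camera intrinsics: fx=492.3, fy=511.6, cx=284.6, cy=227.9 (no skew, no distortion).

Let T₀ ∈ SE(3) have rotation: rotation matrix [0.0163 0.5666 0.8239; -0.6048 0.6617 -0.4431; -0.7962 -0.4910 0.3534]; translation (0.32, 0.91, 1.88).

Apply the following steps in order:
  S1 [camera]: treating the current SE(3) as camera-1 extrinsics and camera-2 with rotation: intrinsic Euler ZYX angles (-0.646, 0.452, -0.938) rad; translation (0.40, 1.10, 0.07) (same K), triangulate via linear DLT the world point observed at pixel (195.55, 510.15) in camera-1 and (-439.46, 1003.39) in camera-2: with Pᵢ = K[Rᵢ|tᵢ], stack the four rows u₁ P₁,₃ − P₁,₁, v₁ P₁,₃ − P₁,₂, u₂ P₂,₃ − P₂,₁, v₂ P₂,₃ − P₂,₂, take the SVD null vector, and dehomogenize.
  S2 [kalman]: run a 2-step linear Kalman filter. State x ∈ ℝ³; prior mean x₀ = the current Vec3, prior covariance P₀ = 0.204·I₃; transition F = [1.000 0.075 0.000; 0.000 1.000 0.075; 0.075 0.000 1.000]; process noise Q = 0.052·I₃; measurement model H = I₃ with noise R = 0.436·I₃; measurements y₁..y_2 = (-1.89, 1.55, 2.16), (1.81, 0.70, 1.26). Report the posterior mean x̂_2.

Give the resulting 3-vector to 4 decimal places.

after S1 (triangulate): (-1.4891, -0.5724, -0.6497)
after S2 (kf_track): (-0.4347, 0.4761, 0.6377)

result = (-0.4347, 0.4761, 0.6377)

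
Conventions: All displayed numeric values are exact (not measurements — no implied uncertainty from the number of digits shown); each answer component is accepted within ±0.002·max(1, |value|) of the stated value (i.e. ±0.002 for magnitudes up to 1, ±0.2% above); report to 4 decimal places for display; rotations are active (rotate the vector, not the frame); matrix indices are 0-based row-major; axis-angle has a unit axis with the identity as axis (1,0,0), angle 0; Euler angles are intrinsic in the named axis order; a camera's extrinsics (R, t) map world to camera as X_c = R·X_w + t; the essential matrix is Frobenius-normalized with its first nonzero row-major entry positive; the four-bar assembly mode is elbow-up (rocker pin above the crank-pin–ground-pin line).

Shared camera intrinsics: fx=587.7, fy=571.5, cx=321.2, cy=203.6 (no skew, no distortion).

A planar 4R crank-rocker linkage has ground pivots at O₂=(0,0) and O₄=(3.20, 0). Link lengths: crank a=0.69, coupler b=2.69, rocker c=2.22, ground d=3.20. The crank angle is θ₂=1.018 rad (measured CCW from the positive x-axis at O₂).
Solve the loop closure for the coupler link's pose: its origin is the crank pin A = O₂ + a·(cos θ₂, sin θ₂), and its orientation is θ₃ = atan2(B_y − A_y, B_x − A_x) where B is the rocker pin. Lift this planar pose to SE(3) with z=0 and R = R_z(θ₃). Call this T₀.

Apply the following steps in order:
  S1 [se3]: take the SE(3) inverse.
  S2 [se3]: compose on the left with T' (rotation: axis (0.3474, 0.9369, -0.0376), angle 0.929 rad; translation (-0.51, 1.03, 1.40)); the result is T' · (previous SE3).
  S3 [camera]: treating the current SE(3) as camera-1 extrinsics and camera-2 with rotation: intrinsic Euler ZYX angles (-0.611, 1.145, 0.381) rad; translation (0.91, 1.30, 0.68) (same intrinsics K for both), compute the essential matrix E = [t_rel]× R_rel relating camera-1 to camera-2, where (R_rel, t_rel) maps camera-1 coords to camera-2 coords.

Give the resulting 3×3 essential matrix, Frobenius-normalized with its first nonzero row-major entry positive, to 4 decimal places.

matrix = [0.1626 -0.4380 -0.1260; 0.3196 0.3671 0.4081; 0.4938 -0.3013 0.1667]

source (fourbar_fk): coupler pose = R=[0.8197 -0.5728 0.0000; 0.5728 0.8197 0.0000; 0.0000 0.0000 1.0000], t=(0.3623, 0.5872, 0.0000)
after S1 (invert_se3): R=[0.8197 0.5728 0.0000; -0.5728 0.8197 0.0000; 0.0000 0.0000 1.0000], t=(-0.6333, -0.2739, 0.0000)
after S2 (compose_se3): R=[0.4384 0.5024 0.7452; -0.4623 0.8371 -0.2924; -0.7708 -0.2163 0.5992], t=(-0.9639, 0.7059, 1.8063)
after S3 (essential): [0.1626 -0.4380 -0.1260; 0.3196 0.3671 0.4081; 0.4938 -0.3013 0.1667]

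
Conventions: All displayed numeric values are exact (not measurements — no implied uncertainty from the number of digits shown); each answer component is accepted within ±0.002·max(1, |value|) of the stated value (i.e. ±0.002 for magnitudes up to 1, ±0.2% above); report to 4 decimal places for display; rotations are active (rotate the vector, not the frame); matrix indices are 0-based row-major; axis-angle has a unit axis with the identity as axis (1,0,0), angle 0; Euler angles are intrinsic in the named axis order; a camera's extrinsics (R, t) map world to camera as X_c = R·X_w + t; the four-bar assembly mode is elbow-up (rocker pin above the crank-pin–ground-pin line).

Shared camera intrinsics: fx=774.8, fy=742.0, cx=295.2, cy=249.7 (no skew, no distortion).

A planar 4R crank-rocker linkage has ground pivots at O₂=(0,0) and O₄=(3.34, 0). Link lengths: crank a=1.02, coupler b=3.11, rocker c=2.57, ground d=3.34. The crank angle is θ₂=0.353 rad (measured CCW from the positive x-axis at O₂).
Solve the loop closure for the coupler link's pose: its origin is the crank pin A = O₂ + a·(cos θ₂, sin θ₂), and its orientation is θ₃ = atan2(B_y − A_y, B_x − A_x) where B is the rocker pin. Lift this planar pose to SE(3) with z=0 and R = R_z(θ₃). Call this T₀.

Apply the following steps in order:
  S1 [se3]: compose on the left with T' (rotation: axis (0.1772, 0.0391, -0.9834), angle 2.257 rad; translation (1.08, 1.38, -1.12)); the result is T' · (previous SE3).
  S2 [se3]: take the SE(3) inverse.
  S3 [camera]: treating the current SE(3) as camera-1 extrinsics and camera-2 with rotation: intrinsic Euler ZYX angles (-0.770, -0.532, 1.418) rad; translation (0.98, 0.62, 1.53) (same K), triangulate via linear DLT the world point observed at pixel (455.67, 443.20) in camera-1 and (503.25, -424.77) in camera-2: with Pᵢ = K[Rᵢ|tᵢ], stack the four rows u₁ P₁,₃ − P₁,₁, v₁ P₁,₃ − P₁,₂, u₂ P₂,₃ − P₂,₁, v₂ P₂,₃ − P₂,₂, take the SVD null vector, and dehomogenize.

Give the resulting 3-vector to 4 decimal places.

source (fourbar_fk): coupler pose = R=[0.7036 -0.7106 0.0000; 0.7106 0.7036 0.0000; 0.0000 0.0000 1.0000], t=(0.9571, 0.3526, 0.0000)
after S1 (compose_se3): R=[0.1390 0.9571 -0.2544; -0.9758 0.0885 -0.1999; -0.1688 0.2760 0.9462], t=(0.7949, 0.4401, -1.3952)
after S2 (invert_se3): R=[0.1390 -0.9758 -0.1688; 0.9571 0.0885 0.2760; -0.2544 -0.1999 0.9462], t=(0.0835, -0.4146, 1.6104)
after S3 (triangulate): (0.8715, -0.7717, 1.7493)

result = (0.8715, -0.7717, 1.7493)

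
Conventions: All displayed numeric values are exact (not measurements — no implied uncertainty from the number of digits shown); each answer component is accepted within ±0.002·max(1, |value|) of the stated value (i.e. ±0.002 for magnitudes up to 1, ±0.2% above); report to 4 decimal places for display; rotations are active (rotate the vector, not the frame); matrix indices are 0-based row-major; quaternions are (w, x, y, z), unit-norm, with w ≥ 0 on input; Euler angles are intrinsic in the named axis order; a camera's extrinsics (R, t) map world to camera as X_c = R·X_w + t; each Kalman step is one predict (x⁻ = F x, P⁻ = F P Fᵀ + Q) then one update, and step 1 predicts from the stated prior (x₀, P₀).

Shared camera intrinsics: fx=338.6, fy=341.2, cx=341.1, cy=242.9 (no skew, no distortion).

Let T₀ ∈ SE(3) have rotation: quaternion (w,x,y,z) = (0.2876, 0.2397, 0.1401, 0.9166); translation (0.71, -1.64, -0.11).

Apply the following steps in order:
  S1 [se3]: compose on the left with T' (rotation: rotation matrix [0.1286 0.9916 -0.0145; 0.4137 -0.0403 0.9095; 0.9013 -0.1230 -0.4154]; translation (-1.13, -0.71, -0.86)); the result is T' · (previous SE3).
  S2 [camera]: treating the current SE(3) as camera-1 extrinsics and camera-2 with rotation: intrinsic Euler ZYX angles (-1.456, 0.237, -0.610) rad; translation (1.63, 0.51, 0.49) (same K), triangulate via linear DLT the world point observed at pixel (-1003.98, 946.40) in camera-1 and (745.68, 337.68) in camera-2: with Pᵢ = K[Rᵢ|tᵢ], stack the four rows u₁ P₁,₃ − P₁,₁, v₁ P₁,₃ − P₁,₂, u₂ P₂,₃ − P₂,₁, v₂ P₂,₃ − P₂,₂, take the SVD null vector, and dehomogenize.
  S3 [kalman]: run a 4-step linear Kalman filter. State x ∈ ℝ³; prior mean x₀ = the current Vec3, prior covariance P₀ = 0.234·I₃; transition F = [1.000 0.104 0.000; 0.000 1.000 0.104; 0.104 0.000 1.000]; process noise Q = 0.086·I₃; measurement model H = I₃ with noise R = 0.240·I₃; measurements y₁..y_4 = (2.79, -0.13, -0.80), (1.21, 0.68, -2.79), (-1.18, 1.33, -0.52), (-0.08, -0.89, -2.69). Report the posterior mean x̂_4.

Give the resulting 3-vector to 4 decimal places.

result = (0.0327, -0.1417, -1.6688)

after S1 (compose_se3): R=[0.4917 -0.8535 0.1725; 0.0047 0.2007 0.9796; -0.8708 -0.4808 0.1027], t=(-2.6633, -0.4502, 0.0273)
after S2 (triangulate): (-0.3410, -0.1899, 1.7538)
after S3 (kf_track): (0.0327, -0.1417, -1.6688)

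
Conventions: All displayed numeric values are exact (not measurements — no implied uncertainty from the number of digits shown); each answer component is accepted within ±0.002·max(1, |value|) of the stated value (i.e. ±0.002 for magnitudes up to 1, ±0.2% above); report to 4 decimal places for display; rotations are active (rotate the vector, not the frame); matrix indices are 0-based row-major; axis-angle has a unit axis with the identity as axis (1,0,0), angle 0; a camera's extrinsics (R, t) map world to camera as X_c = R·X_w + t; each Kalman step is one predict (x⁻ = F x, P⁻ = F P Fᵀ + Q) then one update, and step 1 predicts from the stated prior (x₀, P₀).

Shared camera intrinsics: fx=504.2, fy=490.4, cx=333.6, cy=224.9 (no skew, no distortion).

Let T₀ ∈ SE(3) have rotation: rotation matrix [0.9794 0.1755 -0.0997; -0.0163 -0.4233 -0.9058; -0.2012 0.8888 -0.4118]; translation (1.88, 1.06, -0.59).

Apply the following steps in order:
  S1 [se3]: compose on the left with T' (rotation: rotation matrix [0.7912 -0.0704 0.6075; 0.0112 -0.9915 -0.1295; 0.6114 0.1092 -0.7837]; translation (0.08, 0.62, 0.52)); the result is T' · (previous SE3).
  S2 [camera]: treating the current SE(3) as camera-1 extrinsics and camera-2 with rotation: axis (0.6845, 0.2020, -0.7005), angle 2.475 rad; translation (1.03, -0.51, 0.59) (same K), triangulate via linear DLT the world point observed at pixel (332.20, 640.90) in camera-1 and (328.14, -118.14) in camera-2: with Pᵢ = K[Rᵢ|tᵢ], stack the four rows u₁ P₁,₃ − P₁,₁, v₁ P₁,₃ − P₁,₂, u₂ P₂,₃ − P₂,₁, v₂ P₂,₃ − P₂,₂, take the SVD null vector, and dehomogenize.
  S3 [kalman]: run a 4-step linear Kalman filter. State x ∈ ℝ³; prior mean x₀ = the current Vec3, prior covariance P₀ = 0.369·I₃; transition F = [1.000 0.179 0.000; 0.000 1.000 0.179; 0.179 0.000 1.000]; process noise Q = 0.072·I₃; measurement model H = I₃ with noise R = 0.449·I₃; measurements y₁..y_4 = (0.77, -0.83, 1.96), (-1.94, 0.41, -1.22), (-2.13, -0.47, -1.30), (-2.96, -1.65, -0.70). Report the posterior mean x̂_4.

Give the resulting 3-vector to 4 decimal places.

after S1 (compose_se3): R=[0.6539 0.7086 -0.2652; 0.0532 0.3066 0.9503; 0.7547 -0.6355 0.1628], t=(1.1344, -0.3336, 2.2477)
after S2 (triangulate): (-1.3513, 0.2213, 1.5511)
after S3 (kf_track): (-2.1262, -0.8013, -0.8240)

result = (-2.1262, -0.8013, -0.8240)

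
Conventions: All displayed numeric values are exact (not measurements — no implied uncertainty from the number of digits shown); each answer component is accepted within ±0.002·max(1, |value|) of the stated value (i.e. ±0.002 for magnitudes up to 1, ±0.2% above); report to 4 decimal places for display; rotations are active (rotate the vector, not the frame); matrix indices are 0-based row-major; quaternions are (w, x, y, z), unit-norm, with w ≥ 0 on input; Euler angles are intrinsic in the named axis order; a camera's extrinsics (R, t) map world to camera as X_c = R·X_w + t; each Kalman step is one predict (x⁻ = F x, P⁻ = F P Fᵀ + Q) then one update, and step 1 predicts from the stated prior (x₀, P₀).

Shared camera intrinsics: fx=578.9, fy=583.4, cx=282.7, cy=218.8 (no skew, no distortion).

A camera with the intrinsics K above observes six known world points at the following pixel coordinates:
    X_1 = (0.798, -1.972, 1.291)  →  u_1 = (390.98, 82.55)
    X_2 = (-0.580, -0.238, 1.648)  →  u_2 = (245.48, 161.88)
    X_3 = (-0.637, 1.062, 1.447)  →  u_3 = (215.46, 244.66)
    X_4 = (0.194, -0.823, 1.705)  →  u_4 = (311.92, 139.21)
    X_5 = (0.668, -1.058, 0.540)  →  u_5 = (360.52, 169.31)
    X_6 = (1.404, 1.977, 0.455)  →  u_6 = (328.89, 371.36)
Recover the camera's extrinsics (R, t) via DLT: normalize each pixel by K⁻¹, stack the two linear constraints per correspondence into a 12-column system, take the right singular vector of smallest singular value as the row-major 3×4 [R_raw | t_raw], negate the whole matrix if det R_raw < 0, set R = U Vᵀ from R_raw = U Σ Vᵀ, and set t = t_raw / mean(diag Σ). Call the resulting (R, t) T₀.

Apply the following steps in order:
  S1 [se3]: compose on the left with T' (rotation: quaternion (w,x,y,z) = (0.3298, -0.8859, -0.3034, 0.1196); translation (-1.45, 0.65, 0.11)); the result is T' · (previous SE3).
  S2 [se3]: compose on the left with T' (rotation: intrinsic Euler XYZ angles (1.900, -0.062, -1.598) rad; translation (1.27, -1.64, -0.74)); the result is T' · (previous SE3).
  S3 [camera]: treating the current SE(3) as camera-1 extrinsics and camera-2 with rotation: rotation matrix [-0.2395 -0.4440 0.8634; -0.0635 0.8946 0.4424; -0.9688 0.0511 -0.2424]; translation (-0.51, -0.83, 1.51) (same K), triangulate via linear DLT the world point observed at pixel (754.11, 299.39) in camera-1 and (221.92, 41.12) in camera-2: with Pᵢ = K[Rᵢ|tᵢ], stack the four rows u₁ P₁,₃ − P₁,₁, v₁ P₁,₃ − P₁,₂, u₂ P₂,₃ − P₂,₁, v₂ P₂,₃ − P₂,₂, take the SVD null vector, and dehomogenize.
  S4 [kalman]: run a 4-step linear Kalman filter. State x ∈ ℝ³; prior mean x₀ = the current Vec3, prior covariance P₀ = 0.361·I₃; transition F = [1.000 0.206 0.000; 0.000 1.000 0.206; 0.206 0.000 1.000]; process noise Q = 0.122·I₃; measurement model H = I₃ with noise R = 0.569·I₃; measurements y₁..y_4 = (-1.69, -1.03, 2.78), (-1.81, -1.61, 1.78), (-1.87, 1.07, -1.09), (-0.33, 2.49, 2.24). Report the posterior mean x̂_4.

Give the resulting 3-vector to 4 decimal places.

result = (-1.0553, 1.1520, 0.8357)

source (pnp_recover): camera pose = R=[0.9485 -0.3167 -0.0019; 0.2762 0.8303 -0.4841; 0.1549 0.4586 0.8750], t=(-0.0400, 0.3699, 6.8098)
after S1 (compose_se3): R=[0.8097 -0.0575 -0.5841; 0.4987 -0.4573 0.7363; -0.3094 -0.8875 -0.3416], t=(-4.1178, 3.8892, -5.2661)
after S2 (compose_se3): R=[0.4948 -0.3997 0.7717; 0.5303 0.8423 0.0963; -0.6884 0.3616 0.6287], t=(5.5884, 1.8026, 4.6742)
after S3 (triangulate): (-1.6881, -0.1237, -0.3327)
after S4 (kf_track): (-1.0553, 1.1520, 0.8357)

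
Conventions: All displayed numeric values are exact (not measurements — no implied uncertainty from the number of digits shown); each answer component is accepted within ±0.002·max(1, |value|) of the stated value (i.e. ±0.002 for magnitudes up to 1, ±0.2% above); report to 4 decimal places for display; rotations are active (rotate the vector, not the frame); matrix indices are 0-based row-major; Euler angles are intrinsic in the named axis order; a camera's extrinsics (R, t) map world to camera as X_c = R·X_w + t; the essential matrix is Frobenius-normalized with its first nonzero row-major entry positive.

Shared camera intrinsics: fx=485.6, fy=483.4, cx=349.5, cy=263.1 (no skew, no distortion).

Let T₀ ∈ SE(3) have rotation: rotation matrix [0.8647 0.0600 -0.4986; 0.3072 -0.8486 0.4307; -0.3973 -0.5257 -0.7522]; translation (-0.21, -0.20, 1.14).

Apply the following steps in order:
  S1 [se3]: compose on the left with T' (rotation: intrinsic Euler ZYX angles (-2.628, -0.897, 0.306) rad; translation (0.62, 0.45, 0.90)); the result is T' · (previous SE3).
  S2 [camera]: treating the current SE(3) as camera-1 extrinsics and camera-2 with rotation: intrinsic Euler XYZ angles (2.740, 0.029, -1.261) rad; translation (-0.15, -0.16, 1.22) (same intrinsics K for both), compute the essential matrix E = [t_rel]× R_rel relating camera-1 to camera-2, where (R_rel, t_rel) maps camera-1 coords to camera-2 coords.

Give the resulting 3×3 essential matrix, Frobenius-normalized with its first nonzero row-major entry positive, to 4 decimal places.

matrix = [0.0308 0.2710 -0.1040; -0.2962 0.5690 0.2304; 0.3383 0.3024 -0.4942]

after S1 (compose_se3): R=[-0.4621 -0.8675 0.1842; -0.7344 0.2579 -0.6278; 0.4971 -0.4254 -0.7563], t=(1.1706, 1.3738, 1.3766)
after S2 (essential): [0.0308 0.2710 -0.1040; -0.2962 0.5690 0.2304; 0.3383 0.3024 -0.4942]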